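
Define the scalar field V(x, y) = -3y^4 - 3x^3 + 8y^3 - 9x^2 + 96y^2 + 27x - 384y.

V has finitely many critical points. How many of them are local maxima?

2

V separates as a function of x plus a function of y, so ∇V=0 decouples.
∂V/∂x = -9(x - 1)(x + 3) = 0 at x ∈ {-3, 1}; ∂V/∂y = -12(y - 4)(y - 2)(y + 4) = 0 at y ∈ {-4, 2, 4}.
The Hessian is diagonal: diag(V_xx, V_yy). Second derivatives: V_xx(-3)=36, V_xx(1)=-36; V_yy(-4)=-576, V_yy(2)=144, V_yy(4)=-192.
Local maxima occur where both diagonal entries negative: (1, -4), (1, 4). Count: 2.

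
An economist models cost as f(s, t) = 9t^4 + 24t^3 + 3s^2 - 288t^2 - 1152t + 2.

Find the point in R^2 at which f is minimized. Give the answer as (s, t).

(0, 4)

f(s,t) separates as P(s) + Q(t) + 2, so its minimum is min P + min Q + 2.
P'(s) = 6s vanishes at s ∈ {0}; Q'(t) = 36(t - 4)(t + 2)(t + 4) vanishes at t ∈ {-4, -2, 4}.
Local minima of P (where P''>0): P(0)=0. Local minima of Q: Q(-4)=768, Q(4)=-5376.
So the global minimum of f is P(0) + Q(4) + 2 = 0 − 5376 + 2 = -5374, attained at (0, 4).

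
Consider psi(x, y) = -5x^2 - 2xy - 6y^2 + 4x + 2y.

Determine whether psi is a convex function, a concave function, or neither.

psi is quadratic, so its Hessian is the constant matrix H = [[-10, -2], [-2, -12]].
det(H) = 116, tr(H) = -22.
det(H) > 0 and tr(H) < 0, so H is negative definite everywhere: concave.

concave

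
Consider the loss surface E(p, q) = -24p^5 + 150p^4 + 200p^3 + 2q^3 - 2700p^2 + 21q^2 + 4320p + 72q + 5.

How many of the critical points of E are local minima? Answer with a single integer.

E separates as a function of p plus a function of q, so ∇E=0 decouples.
∂E/∂p = -120(p - 4)(p - 3)(p - 1)(p + 3) = 0 at p ∈ {-3, 1, 3, 4}; ∂E/∂q = 6(q + 3)(q + 4) = 0 at q ∈ {-4, -3}.
The Hessian is diagonal: diag(E_pp, E_qq). Second derivatives: E_pp(-3)=20160, E_pp(1)=-2880, E_pp(3)=1440, E_pp(4)=-2520; E_qq(-4)=-6, E_qq(-3)=6.
Local minima occur where both diagonal entries positive: (-3, -3), (3, -3). Count: 2.

2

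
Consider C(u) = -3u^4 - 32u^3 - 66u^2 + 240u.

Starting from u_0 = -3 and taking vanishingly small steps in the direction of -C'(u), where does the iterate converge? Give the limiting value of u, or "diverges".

C'(u) = -12(u - 1)(u + 4)(u + 5), so C'(-3) = 96.
Gradient descent moves in the -C' direction, i.e. u is decreasing.
The nearest critical point in that direction is u = -4, where C'' = 60 > 0 (a local minimum). The iterate converges there.

-4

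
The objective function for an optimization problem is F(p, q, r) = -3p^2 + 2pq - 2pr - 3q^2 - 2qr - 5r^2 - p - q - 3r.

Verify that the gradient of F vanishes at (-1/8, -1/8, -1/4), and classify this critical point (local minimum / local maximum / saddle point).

∇F = (-6p + 2q - 2r - 1, 2p - 6q - 2r - 1, -2p - 2q - 10r - 3); substituting (-1/8, -1/8, -1/4) gives ∇F = (0, 0, 0), so (-1/8, -1/8, -1/4) is indeed a critical point.
The Hessian is constant: H = [[-6, 2, -2], [2, -6, -2], [-2, -2, -10]].
Leading principal minors: Δ₁ = -6, Δ₂ = 32, Δ₃ = -256.
The minors alternate sign starting negative (−, +, −), so H is negative definite: a local maximum.

local maximum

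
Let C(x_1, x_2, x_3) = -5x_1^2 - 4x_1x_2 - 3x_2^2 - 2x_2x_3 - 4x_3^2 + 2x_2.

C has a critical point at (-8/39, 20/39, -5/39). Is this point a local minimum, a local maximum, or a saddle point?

local maximum

The Hessian is constant: H = [[-10, -4, 0], [-4, -6, -2], [0, -2, -8]].
Leading principal minors: Δ₁ = -10, Δ₂ = 44, Δ₃ = -312.
The minors alternate sign starting negative (−, +, −), so H is negative definite: a local maximum.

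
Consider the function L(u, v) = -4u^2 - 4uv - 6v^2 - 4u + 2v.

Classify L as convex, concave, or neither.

concave

L is quadratic, so its Hessian is the constant matrix H = [[-8, -4], [-4, -12]].
det(H) = 80, tr(H) = -20.
det(H) > 0 and tr(H) < 0, so H is negative definite everywhere: concave.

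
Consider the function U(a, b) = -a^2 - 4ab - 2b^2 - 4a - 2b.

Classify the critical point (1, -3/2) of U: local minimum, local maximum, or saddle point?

The Hessian of U is constant: H = [[-2, -4], [-4, -4]].
det(H) = (-2)·(-4) − (-4)² = -8.
Since det(H) < 0, H is indefinite and the critical point is a saddle point.

saddle point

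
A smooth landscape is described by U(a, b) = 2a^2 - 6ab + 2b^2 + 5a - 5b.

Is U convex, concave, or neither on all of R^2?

neither

U is quadratic, so its Hessian is the constant matrix H = [[4, -6], [-6, 4]].
det(H) = -20, tr(H) = 8.
det(H) < 0, so H is indefinite: neither convex nor concave.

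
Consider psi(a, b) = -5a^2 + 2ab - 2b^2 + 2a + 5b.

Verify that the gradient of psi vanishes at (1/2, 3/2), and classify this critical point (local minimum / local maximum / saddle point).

local maximum

∇psi = (-10a + 2b + 2, 2a - 4b + 5); substituting (1/2, 3/2) gives ∇psi = (0, 0), so (1/2, 3/2) is indeed a critical point.
The Hessian of psi is constant: H = [[-10, 2], [2, -4]].
det(H) = (-10)·(-4) − 2² = 36.
det(H) > 0 and tr(H) = -14 < 0, so H is negative definite and the point is a local maximum.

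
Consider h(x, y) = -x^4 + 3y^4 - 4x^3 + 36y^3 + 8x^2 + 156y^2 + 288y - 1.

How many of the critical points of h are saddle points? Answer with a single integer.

h separates as a function of x plus a function of y, so ∇h=0 decouples.
∂h/∂x = -4x(x - 1)(x + 4) = 0 at x ∈ {-4, 0, 1}; ∂h/∂y = 12(y + 2)(y + 3)(y + 4) = 0 at y ∈ {-4, -3, -2}.
The Hessian is diagonal: diag(h_xx, h_yy). Second derivatives: h_xx(-4)=-80, h_xx(0)=16, h_xx(1)=-20; h_yy(-4)=24, h_yy(-3)=-12, h_yy(-2)=24.
Saddle points occur where the two diagonal entries have opposite signs: (-4, -4), (-4, -2), (0, -3), (1, -4), (1, -2). Count: 5.

5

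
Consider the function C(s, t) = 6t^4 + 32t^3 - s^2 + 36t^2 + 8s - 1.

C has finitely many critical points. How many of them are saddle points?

C separates as a function of s plus a function of t, so ∇C=0 decouples.
∂C/∂s = -2(s - 4) = 0 at s ∈ {4}; ∂C/∂t = 24t(t + 1)(t + 3) = 0 at t ∈ {-3, -1, 0}.
The Hessian is diagonal: diag(C_ss, C_tt). Second derivatives: C_ss(4)=-2; C_tt(-3)=144, C_tt(-1)=-48, C_tt(0)=72.
Saddle points occur where the two diagonal entries have opposite signs: (4, -3), (4, 0). Count: 2.

2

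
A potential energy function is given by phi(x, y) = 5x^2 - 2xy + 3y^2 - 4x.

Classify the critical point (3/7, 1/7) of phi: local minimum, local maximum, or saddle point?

local minimum

The Hessian of phi is constant: H = [[10, -2], [-2, 6]].
det(H) = 10·6 − (-2)² = 56.
det(H) > 0 and tr(H) = 16 > 0, so H is positive definite and the point is a local minimum.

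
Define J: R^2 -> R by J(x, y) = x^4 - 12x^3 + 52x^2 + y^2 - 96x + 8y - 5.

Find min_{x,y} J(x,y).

J(x,y) separates as P(x) + Q(y) − 5, so its minimum is min P + min Q − 5.
P'(x) = 4(x - 4)(x - 3)(x - 2) vanishes at x ∈ {2, 3, 4}; Q'(y) = 2y + 8 vanishes at y ∈ {-4}.
Local minima of P (where P''>0): P(2)=-64, P(4)=-64. Local minima of Q: Q(-4)=-16.
So the global minimum of J is P(2) + Q(-4) − 5 = -64 − 16 − 5 = -85, attained at (2, -4).

-85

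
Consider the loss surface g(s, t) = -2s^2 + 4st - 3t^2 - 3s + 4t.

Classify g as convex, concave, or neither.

concave

g is quadratic, so its Hessian is the constant matrix H = [[-4, 4], [4, -6]].
det(H) = 8, tr(H) = -10.
det(H) > 0 and tr(H) < 0, so H is negative definite everywhere: concave.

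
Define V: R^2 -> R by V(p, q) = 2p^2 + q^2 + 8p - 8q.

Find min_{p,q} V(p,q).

-24

V(p,q) separates as A(p) + B(q), so its minimum is min A + min B.
A'(p) = 4p + 8 vanishes at p ∈ {-2}; B'(q) = 2q - 8 vanishes at q ∈ {4}.
Local minima of A (where A''>0): A(-2)=-8. Local minima of B: B(4)=-16.
So the global minimum of V is A(-2) + B(4) = -8 − 16 = -24, attained at (-2, 4).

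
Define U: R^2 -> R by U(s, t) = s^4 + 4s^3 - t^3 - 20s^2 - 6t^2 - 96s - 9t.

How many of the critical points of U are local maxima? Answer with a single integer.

1

U separates as a function of s plus a function of t, so ∇U=0 decouples.
∂U/∂s = 4(s - 3)(s + 2)(s + 4) = 0 at s ∈ {-4, -2, 3}; ∂U/∂t = -3(t + 1)(t + 3) = 0 at t ∈ {-3, -1}.
The Hessian is diagonal: diag(U_ss, U_tt). Second derivatives: U_ss(-4)=56, U_ss(-2)=-40, U_ss(3)=140; U_tt(-3)=6, U_tt(-1)=-6.
Local maxima occur where both diagonal entries negative: (-2, -1). Count: 1.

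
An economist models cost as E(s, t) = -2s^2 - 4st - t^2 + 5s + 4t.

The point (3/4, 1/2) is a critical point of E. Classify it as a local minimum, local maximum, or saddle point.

saddle point

The Hessian of E is constant: H = [[-4, -4], [-4, -2]].
det(H) = (-4)·(-2) − (-4)² = -8.
Since det(H) < 0, H is indefinite and the critical point is a saddle point.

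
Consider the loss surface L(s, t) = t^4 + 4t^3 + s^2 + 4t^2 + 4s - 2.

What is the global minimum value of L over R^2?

-6

L(s,t) separates as P(s) + Q(t) − 2, so its minimum is min P + min Q − 2.
P'(s) = 2s + 4 vanishes at s ∈ {-2}; Q'(t) = 4t(t + 1)(t + 2) vanishes at t ∈ {-2, -1, 0}.
Local minima of P (where P''>0): P(-2)=-4. Local minima of Q: Q(-2)=0, Q(0)=0.
So the global minimum of L is P(-2) + Q(-2) − 2 = -4 + 0 − 2 = -6, attained at (-2, -2).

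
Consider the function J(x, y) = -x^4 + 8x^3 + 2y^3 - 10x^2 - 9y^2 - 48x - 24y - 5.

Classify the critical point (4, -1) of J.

local maximum

The mixed partial ∂²J/∂x∂y is 0, so the Hessian at any point is diag(J_xx, J_yy) = diag(4(-3x^2 + 12x - 5), 6(2y - 3)).
At (4, -1): H = diag(-20, -30).
Both eigenvalues are negative, so H is negative definite: a local maximum.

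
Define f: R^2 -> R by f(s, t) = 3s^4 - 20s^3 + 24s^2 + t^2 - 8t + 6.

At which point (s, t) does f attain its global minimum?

(4, 4)

f(s,t) separates as P(s) + Q(t) + 6, so its minimum is min P + min Q + 6.
P'(s) = 12s(s - 4)(s - 1) vanishes at s ∈ {0, 1, 4}; Q'(t) = 2(t - 4) vanishes at t ∈ {4}.
Local minima of P (where P''>0): P(0)=0, P(4)=-128. Local minima of Q: Q(4)=-16.
So the global minimum of f is P(4) + Q(4) + 6 = -128 − 16 + 6 = -138, attained at (4, 4).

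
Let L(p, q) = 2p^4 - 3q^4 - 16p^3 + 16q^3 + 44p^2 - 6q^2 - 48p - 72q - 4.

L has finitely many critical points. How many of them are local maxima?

L separates as a function of p plus a function of q, so ∇L=0 decouples.
∂L/∂p = 8(p - 3)(p - 2)(p - 1) = 0 at p ∈ {1, 2, 3}; ∂L/∂q = -12(q - 3)(q - 2)(q + 1) = 0 at q ∈ {-1, 2, 3}.
The Hessian is diagonal: diag(L_pp, L_qq). Second derivatives: L_pp(1)=16, L_pp(2)=-8, L_pp(3)=16; L_qq(-1)=-144, L_qq(2)=36, L_qq(3)=-48.
Local maxima occur where both diagonal entries negative: (2, -1), (2, 3). Count: 2.

2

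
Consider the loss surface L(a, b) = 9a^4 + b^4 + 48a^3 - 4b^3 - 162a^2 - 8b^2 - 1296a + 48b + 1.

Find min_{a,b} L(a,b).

-3400

L(a,b) separates as P(a) + Q(b) + 1, so its minimum is min P + min Q + 1.
P'(a) = 36(a - 3)(a + 3)(a + 4) vanishes at a ∈ {-4, -3, 3}; Q'(b) = 4(b - 3)(b - 2)(b + 2) vanishes at b ∈ {-2, 2, 3}.
Local minima of P (where P''>0): P(-4)=1824, P(3)=-3321. Local minima of Q: Q(-2)=-80, Q(3)=45.
So the global minimum of L is P(3) + Q(-2) + 1 = -3321 − 80 + 1 = -3400, attained at (3, -2).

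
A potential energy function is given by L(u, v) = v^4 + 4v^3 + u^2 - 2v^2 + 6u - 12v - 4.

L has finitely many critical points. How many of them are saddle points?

L separates as a function of u plus a function of v, so ∇L=0 decouples.
∂L/∂u = 2(u + 3) = 0 at u ∈ {-3}; ∂L/∂v = 4(v - 1)(v + 1)(v + 3) = 0 at v ∈ {-3, -1, 1}.
The Hessian is diagonal: diag(L_uu, L_vv). Second derivatives: L_uu(-3)=2; L_vv(-3)=32, L_vv(-1)=-16, L_vv(1)=32.
Saddle points occur where the two diagonal entries have opposite signs: (-3, -1). Count: 1.

1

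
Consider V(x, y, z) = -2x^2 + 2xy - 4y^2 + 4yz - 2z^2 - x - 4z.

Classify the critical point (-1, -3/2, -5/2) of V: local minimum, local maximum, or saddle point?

The Hessian is constant: H = [[-4, 2, 0], [2, -8, 4], [0, 4, -4]].
Leading principal minors: Δ₁ = -4, Δ₂ = 28, Δ₃ = -48.
The minors alternate sign starting negative (−, +, −), so H is negative definite: a local maximum.

local maximum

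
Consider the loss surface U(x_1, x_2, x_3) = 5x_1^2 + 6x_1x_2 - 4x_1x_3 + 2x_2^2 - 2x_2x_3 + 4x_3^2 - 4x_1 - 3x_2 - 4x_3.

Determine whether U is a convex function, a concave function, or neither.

U is quadratic, so its Hessian is the constant matrix H = [[10, 6, -4], [6, 4, -2], [-4, -2, 8]].
Leading principal minors: 10, 4, 24.
All positive ⇒ H ≻ 0 ⇒ convex.

convex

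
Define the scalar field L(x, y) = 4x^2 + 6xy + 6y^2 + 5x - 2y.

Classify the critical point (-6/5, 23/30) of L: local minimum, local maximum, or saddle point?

local minimum

The Hessian of L is constant: H = [[8, 6], [6, 12]].
det(H) = 8·12 − 6² = 60.
det(H) > 0 and tr(H) = 20 > 0, so H is positive definite and the point is a local minimum.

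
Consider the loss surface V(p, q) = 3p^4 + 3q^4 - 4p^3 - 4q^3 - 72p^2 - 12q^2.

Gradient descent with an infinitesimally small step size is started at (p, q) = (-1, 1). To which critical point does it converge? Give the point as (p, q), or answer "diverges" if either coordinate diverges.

(-3, 2)

V is separable, so gradient descent decouples: p follows -∂V/∂p, q follows -∂V/∂q.
∂V/∂p = 12p(p - 4)(p + 3); at p=-1 this is 120, so p decreases.
∂V/∂q = 12q(q - 2)(q + 1); at q=1 this is -24, so q increases.
p converges to its nearest critical value -3 (a local min of the p-part); q converges to 2. The iterate converges to (-3, 2).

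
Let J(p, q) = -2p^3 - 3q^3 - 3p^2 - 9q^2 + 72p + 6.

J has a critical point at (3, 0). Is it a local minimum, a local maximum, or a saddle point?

The mixed partial ∂²J/∂p∂q is 0, so the Hessian at any point is diag(J_pp, J_qq) = diag(-6(2p + 1), -18(q + 1)).
At (3, 0): H = diag(-42, -18).
Both eigenvalues are negative, so H is negative definite: a local maximum.

local maximum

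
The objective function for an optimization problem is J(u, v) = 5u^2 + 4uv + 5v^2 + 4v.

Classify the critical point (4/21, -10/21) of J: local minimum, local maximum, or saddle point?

local minimum

The Hessian of J is constant: H = [[10, 4], [4, 10]].
det(H) = 10·10 − 4² = 84.
det(H) > 0 and tr(H) = 20 > 0, so H is positive definite and the point is a local minimum.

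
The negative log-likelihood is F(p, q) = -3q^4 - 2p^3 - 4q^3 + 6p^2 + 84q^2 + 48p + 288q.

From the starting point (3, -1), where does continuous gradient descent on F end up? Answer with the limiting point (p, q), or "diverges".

F is separable, so gradient descent decouples: p follows -∂F/∂p, q follows -∂F/∂q.
∂F/∂p = -6(p - 4)(p + 2); at p=3 this is 30, so p decreases.
∂F/∂q = -12(q - 4)(q + 2)(q + 3); at q=-1 this is 120, so q decreases.
p converges to its nearest critical value -2 (a local min of the p-part); q converges to -2. The iterate converges to (-2, -2).

(-2, -2)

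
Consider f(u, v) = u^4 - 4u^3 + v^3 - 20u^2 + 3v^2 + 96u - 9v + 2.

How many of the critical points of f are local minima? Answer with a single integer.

f separates as a function of u plus a function of v, so ∇f=0 decouples.
∂f/∂u = 4(u - 4)(u - 2)(u + 3) = 0 at u ∈ {-3, 2, 4}; ∂f/∂v = 3(v - 1)(v + 3) = 0 at v ∈ {-3, 1}.
The Hessian is diagonal: diag(f_uu, f_vv). Second derivatives: f_uu(-3)=140, f_uu(2)=-40, f_uu(4)=56; f_vv(-3)=-12, f_vv(1)=12.
Local minima occur where both diagonal entries positive: (-3, 1), (4, 1). Count: 2.

2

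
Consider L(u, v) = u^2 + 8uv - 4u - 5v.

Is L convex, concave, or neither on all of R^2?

neither

L is quadratic, so its Hessian is the constant matrix H = [[2, 8], [8, 0]].
det(H) = -64, tr(H) = 2.
det(H) < 0, so H is indefinite: neither convex nor concave.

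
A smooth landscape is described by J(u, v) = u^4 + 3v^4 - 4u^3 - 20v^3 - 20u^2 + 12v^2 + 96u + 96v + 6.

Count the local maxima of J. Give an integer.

J separates as a function of u plus a function of v, so ∇J=0 decouples.
∂J/∂u = 4(u - 4)(u - 2)(u + 3) = 0 at u ∈ {-3, 2, 4}; ∂J/∂v = 12(v - 4)(v - 2)(v + 1) = 0 at v ∈ {-1, 2, 4}.
The Hessian is diagonal: diag(J_uu, J_vv). Second derivatives: J_uu(-3)=140, J_uu(2)=-40, J_uu(4)=56; J_vv(-1)=180, J_vv(2)=-72, J_vv(4)=120.
Local maxima occur where both diagonal entries negative: (2, 2). Count: 1.

1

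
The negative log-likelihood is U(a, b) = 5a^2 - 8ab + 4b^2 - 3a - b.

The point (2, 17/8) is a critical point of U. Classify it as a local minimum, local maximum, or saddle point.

local minimum

The Hessian of U is constant: H = [[10, -8], [-8, 8]].
det(H) = 10·8 − (-8)² = 16.
det(H) > 0 and tr(H) = 18 > 0, so H is positive definite and the point is a local minimum.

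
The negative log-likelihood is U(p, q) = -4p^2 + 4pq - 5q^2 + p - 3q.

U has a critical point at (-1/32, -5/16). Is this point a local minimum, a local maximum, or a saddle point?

The Hessian of U is constant: H = [[-8, 4], [4, -10]].
det(H) = (-8)·(-10) − 4² = 64.
det(H) > 0 and tr(H) = -18 < 0, so H is negative definite and the point is a local maximum.

local maximum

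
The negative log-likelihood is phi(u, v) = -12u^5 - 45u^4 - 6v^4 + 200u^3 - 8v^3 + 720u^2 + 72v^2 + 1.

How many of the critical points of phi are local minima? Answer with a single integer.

phi separates as a function of u plus a function of v, so ∇phi=0 decouples.
∂phi/∂u = -60u(u - 3)(u + 2)(u + 4) = 0 at u ∈ {-4, -2, 0, 3}; ∂phi/∂v = -24v(v - 2)(v + 3) = 0 at v ∈ {-3, 0, 2}.
The Hessian is diagonal: diag(phi_uu, phi_vv). Second derivatives: phi_uu(-4)=3360, phi_uu(-2)=-1200, phi_uu(0)=1440, phi_uu(3)=-6300; phi_vv(-3)=-360, phi_vv(0)=144, phi_vv(2)=-240.
Local minima occur where both diagonal entries positive: (-4, 0), (0, 0). Count: 2.

2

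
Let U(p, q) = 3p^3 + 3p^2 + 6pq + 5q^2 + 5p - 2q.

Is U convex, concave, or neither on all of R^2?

The term 3p^3 is cubic, so the Hessian is not constant.
∂²U/∂p² = 18p + 6, which takes both signs as p varies (negative for sufficiently negative p). A diagonal entry of the Hessian changing sign means the Hessian is neither positive- nor negative-semidefinite on all of R^2.

neither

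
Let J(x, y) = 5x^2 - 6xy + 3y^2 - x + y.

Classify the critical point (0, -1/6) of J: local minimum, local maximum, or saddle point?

The Hessian of J is constant: H = [[10, -6], [-6, 6]].
det(H) = 10·6 − (-6)² = 24.
det(H) > 0 and tr(H) = 16 > 0, so H is positive definite and the point is a local minimum.

local minimum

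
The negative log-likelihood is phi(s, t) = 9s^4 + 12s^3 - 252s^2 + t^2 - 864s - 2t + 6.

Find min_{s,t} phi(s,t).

-4411

phi(s,t) separates as P(s) + Q(t) + 6, so its minimum is min P + min Q + 6.
P'(s) = 36(s - 4)(s + 2)(s + 3) vanishes at s ∈ {-3, -2, 4}; Q'(t) = 2(t - 1) vanishes at t ∈ {1}.
Local minima of P (where P''>0): P(-3)=729, P(4)=-4416. Local minima of Q: Q(1)=-1.
So the global minimum of phi is P(4) + Q(1) + 6 = -4416 − 1 + 6 = -4411, attained at (4, 1).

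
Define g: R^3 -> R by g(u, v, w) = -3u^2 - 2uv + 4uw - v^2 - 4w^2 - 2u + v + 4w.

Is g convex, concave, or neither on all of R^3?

g is quadratic, so its Hessian is the constant matrix H = [[-6, -2, 4], [-2, -2, 0], [4, 0, -8]].
Leading principal minors: -6, 8, -32.
Signs alternate −, +, − ⇒ H ≺ 0 ⇒ concave.

concave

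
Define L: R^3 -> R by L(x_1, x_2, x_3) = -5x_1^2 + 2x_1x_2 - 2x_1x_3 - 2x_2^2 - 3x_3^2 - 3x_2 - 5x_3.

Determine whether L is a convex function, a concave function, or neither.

L is quadratic, so its Hessian is the constant matrix H = [[-10, 2, -2], [2, -4, 0], [-2, 0, -6]].
Leading principal minors: -10, 36, -200.
Signs alternate −, +, − ⇒ H ≺ 0 ⇒ concave.

concave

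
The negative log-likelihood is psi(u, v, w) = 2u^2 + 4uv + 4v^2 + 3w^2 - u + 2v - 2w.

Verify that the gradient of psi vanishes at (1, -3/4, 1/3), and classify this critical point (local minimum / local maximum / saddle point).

∇psi = (4u + 4v - 1, 4u + 8v + 2, 6w - 2); substituting (1, -3/4, 1/3) gives ∇psi = (0, 0, 0), so (1, -3/4, 1/3) is indeed a critical point.
The Hessian is constant: H = [[4, 4, 0], [4, 8, 0], [0, 0, 6]].
Leading principal minors: Δ₁ = 4, Δ₂ = 16, Δ₃ = 96.
All leading minors are positive, so H is positive definite: a local minimum.

local minimum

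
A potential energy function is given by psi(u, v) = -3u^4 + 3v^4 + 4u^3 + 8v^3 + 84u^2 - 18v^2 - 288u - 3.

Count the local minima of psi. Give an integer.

2

psi separates as a function of u plus a function of v, so ∇psi=0 decouples.
∂psi/∂u = -12(u - 3)(u - 2)(u + 4) = 0 at u ∈ {-4, 2, 3}; ∂psi/∂v = 12v(v - 1)(v + 3) = 0 at v ∈ {-3, 0, 1}.
The Hessian is diagonal: diag(psi_uu, psi_vv). Second derivatives: psi_uu(-4)=-504, psi_uu(2)=72, psi_uu(3)=-84; psi_vv(-3)=144, psi_vv(0)=-36, psi_vv(1)=48.
Local minima occur where both diagonal entries positive: (2, -3), (2, 1). Count: 2.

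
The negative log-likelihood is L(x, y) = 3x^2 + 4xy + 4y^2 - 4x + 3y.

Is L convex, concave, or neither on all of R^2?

convex

L is quadratic, so its Hessian is the constant matrix H = [[6, 4], [4, 8]].
det(H) = 32, tr(H) = 14.
det(H) > 0 and tr(H) > 0, so H is positive definite everywhere: convex.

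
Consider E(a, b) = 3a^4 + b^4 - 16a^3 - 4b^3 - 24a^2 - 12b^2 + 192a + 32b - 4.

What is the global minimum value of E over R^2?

E(a,b) separates as P(a) + Q(b) − 4, so its minimum is min P + min Q − 4.
P'(a) = 12(a - 4)(a - 2)(a + 2) vanishes at a ∈ {-2, 2, 4}; Q'(b) = 4(b - 4)(b - 1)(b + 2) vanishes at b ∈ {-2, 1, 4}.
Local minima of P (where P''>0): P(-2)=-304, P(4)=128. Local minima of Q: Q(-2)=-64, Q(4)=-64.
So the global minimum of E is P(-2) + Q(-2) − 4 = -304 − 64 − 4 = -372, attained at (-2, -2).

-372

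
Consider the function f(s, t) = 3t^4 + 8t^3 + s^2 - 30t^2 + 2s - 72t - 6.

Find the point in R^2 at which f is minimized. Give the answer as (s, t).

(-1, 2)

f(s,t) separates as P(s) + Q(t) − 6, so its minimum is min P + min Q − 6.
P'(s) = 2s + 2 vanishes at s ∈ {-1}; Q'(t) = 12(t - 2)(t + 1)(t + 3) vanishes at t ∈ {-3, -1, 2}.
Local minima of P (where P''>0): P(-1)=-1. Local minima of Q: Q(-3)=-27, Q(2)=-152.
So the global minimum of f is P(-1) + Q(2) − 6 = -1 − 152 − 6 = -159, attained at (-1, 2).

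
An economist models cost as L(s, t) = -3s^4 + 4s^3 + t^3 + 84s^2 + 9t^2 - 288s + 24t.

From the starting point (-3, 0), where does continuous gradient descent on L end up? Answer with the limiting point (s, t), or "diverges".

L is separable, so gradient descent decouples: s follows -∂L/∂s, t follows -∂L/∂t.
∂L/∂s = -12(s - 3)(s - 2)(s + 4); at s=-3 this is -360, so s increases.
∂L/∂t = 3(t + 2)(t + 4); at t=0 this is 24, so t decreases.
s converges to its nearest critical value 2 (a local min of the s-part); t converges to -2. The iterate converges to (2, -2).

(2, -2)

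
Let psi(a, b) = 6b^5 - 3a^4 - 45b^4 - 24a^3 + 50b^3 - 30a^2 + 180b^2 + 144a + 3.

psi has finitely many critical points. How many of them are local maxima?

psi separates as a function of a plus a function of b, so ∇psi=0 decouples.
∂psi/∂a = -12(a - 1)(a + 3)(a + 4) = 0 at a ∈ {-4, -3, 1}; ∂psi/∂b = 30b(b - 4)(b - 3)(b + 1) = 0 at b ∈ {-1, 0, 3, 4}.
The Hessian is diagonal: diag(psi_aa, psi_bb). Second derivatives: psi_aa(-4)=-60, psi_aa(-3)=48, psi_aa(1)=-240; psi_bb(-1)=-600, psi_bb(0)=360, psi_bb(3)=-360, psi_bb(4)=600.
Local maxima occur where both diagonal entries negative: (-4, -1), (-4, 3), (1, -1), (1, 3). Count: 4.

4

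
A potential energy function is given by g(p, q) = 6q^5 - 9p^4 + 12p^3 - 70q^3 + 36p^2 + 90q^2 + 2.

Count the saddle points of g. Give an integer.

6

g separates as a function of p plus a function of q, so ∇g=0 decouples.
∂g/∂p = -36p(p - 2)(p + 1) = 0 at p ∈ {-1, 0, 2}; ∂g/∂q = 30q(q - 2)(q - 1)(q + 3) = 0 at q ∈ {-3, 0, 1, 2}.
The Hessian is diagonal: diag(g_pp, g_qq). Second derivatives: g_pp(-1)=-108, g_pp(0)=72, g_pp(2)=-216; g_qq(-3)=-1800, g_qq(0)=180, g_qq(1)=-120, g_qq(2)=300.
Saddle points occur where the two diagonal entries have opposite signs: (-1, 0), (-1, 2), (0, -3), (0, 1), (2, 0), (2, 2). Count: 6.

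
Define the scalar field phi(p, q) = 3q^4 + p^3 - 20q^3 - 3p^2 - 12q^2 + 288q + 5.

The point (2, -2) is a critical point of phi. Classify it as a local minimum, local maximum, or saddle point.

The mixed partial ∂²phi/∂p∂q is 0, so the Hessian at any point is diag(phi_pp, phi_qq) = diag(6(p - 1), 12(3q^2 - 10q - 2)).
At (2, -2): H = diag(6, 360).
Both eigenvalues are positive, so H is positive definite: a local minimum.

local minimum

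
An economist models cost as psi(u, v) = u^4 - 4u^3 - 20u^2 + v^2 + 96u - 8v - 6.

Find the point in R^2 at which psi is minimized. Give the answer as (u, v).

(-3, 4)

psi(u,v) separates as P(u) + Q(v) − 6, so its minimum is min P + min Q − 6.
P'(u) = 4(u - 4)(u - 2)(u + 3) vanishes at u ∈ {-3, 2, 4}; Q'(v) = 2v - 8 vanishes at v ∈ {4}.
Local minima of P (where P''>0): P(-3)=-279, P(4)=64. Local minima of Q: Q(4)=-16.
So the global minimum of psi is P(-3) + Q(4) − 6 = -279 − 16 − 6 = -301, attained at (-3, 4).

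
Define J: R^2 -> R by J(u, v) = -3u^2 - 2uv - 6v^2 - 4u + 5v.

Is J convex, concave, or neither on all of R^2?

J is quadratic, so its Hessian is the constant matrix H = [[-6, -2], [-2, -12]].
det(H) = 68, tr(H) = -18.
det(H) > 0 and tr(H) < 0, so H is negative definite everywhere: concave.

concave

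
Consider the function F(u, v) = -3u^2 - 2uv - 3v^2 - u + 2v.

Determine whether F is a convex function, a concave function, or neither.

F is quadratic, so its Hessian is the constant matrix H = [[-6, -2], [-2, -6]].
det(H) = 32, tr(H) = -12.
det(H) > 0 and tr(H) < 0, so H is negative definite everywhere: concave.

concave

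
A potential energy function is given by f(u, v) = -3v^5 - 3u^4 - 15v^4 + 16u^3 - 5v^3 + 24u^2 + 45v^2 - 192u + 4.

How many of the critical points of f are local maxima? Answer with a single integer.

4

f separates as a function of u plus a function of v, so ∇f=0 decouples.
∂f/∂u = -12(u - 4)(u - 2)(u + 2) = 0 at u ∈ {-2, 2, 4}; ∂f/∂v = -15v(v - 1)(v + 2)(v + 3) = 0 at v ∈ {-3, -2, 0, 1}.
The Hessian is diagonal: diag(f_uu, f_vv). Second derivatives: f_uu(-2)=-288, f_uu(2)=96, f_uu(4)=-144; f_vv(-3)=180, f_vv(-2)=-90, f_vv(0)=90, f_vv(1)=-180.
Local maxima occur where both diagonal entries negative: (-2, -2), (-2, 1), (4, -2), (4, 1). Count: 4.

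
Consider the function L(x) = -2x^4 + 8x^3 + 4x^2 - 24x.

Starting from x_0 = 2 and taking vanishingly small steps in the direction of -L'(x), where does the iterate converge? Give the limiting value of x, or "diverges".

L'(x) = -8(x - 3)(x - 1)(x + 1), so L'(2) = 24.
Gradient descent moves in the -L' direction, i.e. x is decreasing.
The nearest critical point in that direction is x = 1, where L'' = 32 > 0 (a local minimum). The iterate converges there.

1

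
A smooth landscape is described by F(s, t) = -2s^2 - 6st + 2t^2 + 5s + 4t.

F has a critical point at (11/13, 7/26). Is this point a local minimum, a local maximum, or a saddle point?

saddle point

The Hessian of F is constant: H = [[-4, -6], [-6, 4]].
det(H) = (-4)·4 − (-6)² = -52.
Since det(H) < 0, H is indefinite and the critical point is a saddle point.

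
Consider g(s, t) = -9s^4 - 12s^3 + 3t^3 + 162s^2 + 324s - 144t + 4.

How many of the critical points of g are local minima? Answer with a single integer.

1

g separates as a function of s plus a function of t, so ∇g=0 decouples.
∂g/∂s = -36(s - 3)(s + 1)(s + 3) = 0 at s ∈ {-3, -1, 3}; ∂g/∂t = 9(t - 4)(t + 4) = 0 at t ∈ {-4, 4}.
The Hessian is diagonal: diag(g_ss, g_tt). Second derivatives: g_ss(-3)=-432, g_ss(-1)=288, g_ss(3)=-864; g_tt(-4)=-72, g_tt(4)=72.
Local minima occur where both diagonal entries positive: (-1, 4). Count: 1.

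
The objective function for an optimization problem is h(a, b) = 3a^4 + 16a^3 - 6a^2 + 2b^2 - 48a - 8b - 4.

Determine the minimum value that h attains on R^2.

-172

h(a,b) separates as P(a) + Q(b) − 4, so its minimum is min P + min Q − 4.
P'(a) = 12(a - 1)(a + 1)(a + 4) vanishes at a ∈ {-4, -1, 1}; Q'(b) = 4b - 8 vanishes at b ∈ {2}.
Local minima of P (where P''>0): P(-4)=-160, P(1)=-35. Local minima of Q: Q(2)=-8.
So the global minimum of h is P(-4) + Q(2) − 4 = -160 − 8 − 4 = -172, attained at (-4, 2).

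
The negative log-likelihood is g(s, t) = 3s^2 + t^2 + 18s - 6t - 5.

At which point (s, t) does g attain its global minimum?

g(s,t) separates as P(s) + Q(t) − 5, so its minimum is min P + min Q − 5.
P'(s) = 6s + 18 vanishes at s ∈ {-3}; Q'(t) = 2(t - 3) vanishes at t ∈ {3}.
Local minima of P (where P''>0): P(-3)=-27. Local minima of Q: Q(3)=-9.
So the global minimum of g is P(-3) + Q(3) − 5 = -27 − 9 − 5 = -41, attained at (-3, 3).

(-3, 3)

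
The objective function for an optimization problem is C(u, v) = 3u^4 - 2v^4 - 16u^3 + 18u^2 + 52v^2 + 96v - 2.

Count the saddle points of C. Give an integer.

C separates as a function of u plus a function of v, so ∇C=0 decouples.
∂C/∂u = 12u(u - 3)(u - 1) = 0 at u ∈ {0, 1, 3}; ∂C/∂v = -8(v - 4)(v + 1)(v + 3) = 0 at v ∈ {-3, -1, 4}.
The Hessian is diagonal: diag(C_uu, C_vv). Second derivatives: C_uu(0)=36, C_uu(1)=-24, C_uu(3)=72; C_vv(-3)=-112, C_vv(-1)=80, C_vv(4)=-280.
Saddle points occur where the two diagonal entries have opposite signs: (0, -3), (0, 4), (1, -1), (3, -3), (3, 4). Count: 5.

5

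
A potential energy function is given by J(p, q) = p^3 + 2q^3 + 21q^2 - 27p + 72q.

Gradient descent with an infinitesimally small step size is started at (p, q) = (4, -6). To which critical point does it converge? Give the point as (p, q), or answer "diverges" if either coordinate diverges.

diverges

J is separable, so gradient descent decouples: p follows -∂J/∂p, q follows -∂J/∂q.
∂J/∂p = 3(p - 3)(p + 3); at p=4 this is 21, so p decreases.
∂J/∂q = 6(q + 3)(q + 4); at q=-6 this is 36, so q decreases.
The q-coordinate has no critical point in that direction and runs off to infinity.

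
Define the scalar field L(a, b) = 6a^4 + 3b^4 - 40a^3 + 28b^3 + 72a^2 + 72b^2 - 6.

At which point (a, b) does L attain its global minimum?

(0, 0)

L(a,b) separates as P(a) + Q(b) − 6, so its minimum is min P + min Q − 6.
P'(a) = 24a(a - 3)(a - 2) vanishes at a ∈ {0, 2, 3}; Q'(b) = 12b(b + 3)(b + 4) vanishes at b ∈ {-4, -3, 0}.
Local minima of P (where P''>0): P(0)=0, P(3)=54. Local minima of Q: Q(-4)=128, Q(0)=0.
So the global minimum of L is P(0) + Q(0) − 6 = 0 + 0 − 6 = -6, attained at (0, 0).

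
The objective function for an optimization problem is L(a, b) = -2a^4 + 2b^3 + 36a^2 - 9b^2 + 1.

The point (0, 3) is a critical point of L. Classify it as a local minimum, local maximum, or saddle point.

The mixed partial ∂²L/∂a∂b is 0, so the Hessian at any point is diag(L_aa, L_bb) = diag(24(-a^2 + 3), 6(2b - 3)).
At (0, 3): H = diag(72, 18).
Both eigenvalues are positive, so H is positive definite: a local minimum.

local minimum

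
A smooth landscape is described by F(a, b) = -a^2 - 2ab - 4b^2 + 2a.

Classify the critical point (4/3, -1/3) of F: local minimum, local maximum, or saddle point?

The Hessian of F is constant: H = [[-2, -2], [-2, -8]].
det(H) = (-2)·(-8) − (-2)² = 12.
det(H) > 0 and tr(H) = -10 < 0, so H is negative definite and the point is a local maximum.

local maximum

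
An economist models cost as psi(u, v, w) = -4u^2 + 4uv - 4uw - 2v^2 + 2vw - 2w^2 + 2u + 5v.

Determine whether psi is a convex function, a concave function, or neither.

concave

psi is quadratic, so its Hessian is the constant matrix H = [[-8, 4, -4], [4, -4, 2], [-4, 2, -4]].
Leading principal minors: -8, 16, -32.
Signs alternate −, +, − ⇒ H ≺ 0 ⇒ concave.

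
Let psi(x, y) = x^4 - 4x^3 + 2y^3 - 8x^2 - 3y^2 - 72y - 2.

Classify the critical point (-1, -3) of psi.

saddle point

The mixed partial ∂²psi/∂x∂y is 0, so the Hessian at any point is diag(psi_xx, psi_yy) = diag(4(3x^2 - 6x - 4), 6(2y - 1)).
At (-1, -3): H = diag(20, -42).
The eigenvalues have opposite signs, so H is indefinite: a saddle point.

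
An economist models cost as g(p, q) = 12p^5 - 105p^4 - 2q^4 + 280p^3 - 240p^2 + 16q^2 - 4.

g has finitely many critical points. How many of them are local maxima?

g separates as a function of p plus a function of q, so ∇g=0 decouples.
∂g/∂p = 60p(p - 4)(p - 2)(p - 1) = 0 at p ∈ {0, 1, 2, 4}; ∂g/∂q = -8q(q - 2)(q + 2) = 0 at q ∈ {-2, 0, 2}.
The Hessian is diagonal: diag(g_pp, g_qq). Second derivatives: g_pp(0)=-480, g_pp(1)=180, g_pp(2)=-240, g_pp(4)=1440; g_qq(-2)=-64, g_qq(0)=32, g_qq(2)=-64.
Local maxima occur where both diagonal entries negative: (0, -2), (0, 2), (2, -2), (2, 2). Count: 4.

4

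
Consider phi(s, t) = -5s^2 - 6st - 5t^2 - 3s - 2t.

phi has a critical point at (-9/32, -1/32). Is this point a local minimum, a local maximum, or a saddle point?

The Hessian of phi is constant: H = [[-10, -6], [-6, -10]].
det(H) = (-10)·(-10) − (-6)² = 64.
det(H) > 0 and tr(H) = -20 < 0, so H is negative definite and the point is a local maximum.

local maximum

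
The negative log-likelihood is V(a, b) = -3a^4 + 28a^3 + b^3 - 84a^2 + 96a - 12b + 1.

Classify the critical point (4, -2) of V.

The mixed partial ∂²V/∂a∂b is 0, so the Hessian at any point is diag(V_aa, V_bb) = diag(12(-3a^2 + 14a - 14), 6b).
At (4, -2): H = diag(-72, -12).
Both eigenvalues are negative, so H is negative definite: a local maximum.

local maximum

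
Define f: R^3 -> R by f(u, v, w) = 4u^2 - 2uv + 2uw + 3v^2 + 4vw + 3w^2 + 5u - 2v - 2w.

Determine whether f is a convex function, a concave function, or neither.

convex

f is quadratic, so its Hessian is the constant matrix H = [[8, -2, 2], [-2, 6, 4], [2, 4, 6]].
Leading principal minors: 8, 44, 80.
All positive ⇒ H ≻ 0 ⇒ convex.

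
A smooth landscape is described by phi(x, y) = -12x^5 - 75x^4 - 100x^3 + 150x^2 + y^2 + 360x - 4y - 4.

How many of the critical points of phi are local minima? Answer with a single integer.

2

phi separates as a function of x plus a function of y, so ∇phi=0 decouples.
∂phi/∂x = -60(x - 1)(x + 1)(x + 2)(x + 3) = 0 at x ∈ {-3, -2, -1, 1}; ∂phi/∂y = 2(y - 2) = 0 at y ∈ {2}.
The Hessian is diagonal: diag(phi_xx, phi_yy). Second derivatives: phi_xx(-3)=480, phi_xx(-2)=-180, phi_xx(-1)=240, phi_xx(1)=-1440; phi_yy(2)=2.
Local minima occur where both diagonal entries positive: (-3, 2), (-1, 2). Count: 2.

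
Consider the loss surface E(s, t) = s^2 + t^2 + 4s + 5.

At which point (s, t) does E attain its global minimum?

E(s,t) separates as P(s) + Q(t) + 5, so its minimum is min P + min Q + 5.
P'(s) = 2s + 4 vanishes at s ∈ {-2}; Q'(t) = 2t vanishes at t ∈ {0}.
Local minima of P (where P''>0): P(-2)=-4. Local minima of Q: Q(0)=0.
So the global minimum of E is P(-2) + Q(0) + 5 = -4 + 0 + 5 = 1, attained at (-2, 0).

(-2, 0)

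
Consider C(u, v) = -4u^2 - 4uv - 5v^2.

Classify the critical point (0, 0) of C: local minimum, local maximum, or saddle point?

local maximum

The Hessian of C is constant: H = [[-8, -4], [-4, -10]].
det(H) = (-8)·(-10) − (-4)² = 64.
det(H) > 0 and tr(H) = -18 < 0, so H is negative definite and the point is a local maximum.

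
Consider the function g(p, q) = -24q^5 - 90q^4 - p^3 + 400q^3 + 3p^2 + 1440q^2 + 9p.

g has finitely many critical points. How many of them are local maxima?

2

g separates as a function of p plus a function of q, so ∇g=0 decouples.
∂g/∂p = -3(p - 3)(p + 1) = 0 at p ∈ {-1, 3}; ∂g/∂q = -120q(q - 3)(q + 2)(q + 4) = 0 at q ∈ {-4, -2, 0, 3}.
The Hessian is diagonal: diag(g_pp, g_qq). Second derivatives: g_pp(-1)=12, g_pp(3)=-12; g_qq(-4)=6720, g_qq(-2)=-2400, g_qq(0)=2880, g_qq(3)=-12600.
Local maxima occur where both diagonal entries negative: (3, -2), (3, 3). Count: 2.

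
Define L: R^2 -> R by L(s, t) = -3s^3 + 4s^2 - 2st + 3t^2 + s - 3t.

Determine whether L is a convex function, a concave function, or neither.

neither

The term -3s^3 is cubic, so the Hessian is not constant.
∂²L/∂s² = -18s + 8, which takes both signs as s varies (negative for sufficiently large s). A diagonal entry of the Hessian changing sign means the Hessian is neither positive- nor negative-semidefinite on all of R^2.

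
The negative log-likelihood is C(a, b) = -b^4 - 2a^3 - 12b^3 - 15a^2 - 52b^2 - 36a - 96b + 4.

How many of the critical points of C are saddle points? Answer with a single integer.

C separates as a function of a plus a function of b, so ∇C=0 decouples.
∂C/∂a = -6(a + 2)(a + 3) = 0 at a ∈ {-3, -2}; ∂C/∂b = -4(b + 2)(b + 3)(b + 4) = 0 at b ∈ {-4, -3, -2}.
The Hessian is diagonal: diag(C_aa, C_bb). Second derivatives: C_aa(-3)=6, C_aa(-2)=-6; C_bb(-4)=-8, C_bb(-3)=4, C_bb(-2)=-8.
Saddle points occur where the two diagonal entries have opposite signs: (-3, -4), (-3, -2), (-2, -3). Count: 3.

3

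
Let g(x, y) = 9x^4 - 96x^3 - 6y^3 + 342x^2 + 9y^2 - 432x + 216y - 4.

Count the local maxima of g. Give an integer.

g separates as a function of x plus a function of y, so ∇g=0 decouples.
∂g/∂x = 36(x - 4)(x - 3)(x - 1) = 0 at x ∈ {1, 3, 4}; ∂g/∂y = -18(y - 4)(y + 3) = 0 at y ∈ {-3, 4}.
The Hessian is diagonal: diag(g_xx, g_yy). Second derivatives: g_xx(1)=216, g_xx(3)=-72, g_xx(4)=108; g_yy(-3)=126, g_yy(4)=-126.
Local maxima occur where both diagonal entries negative: (3, 4). Count: 1.

1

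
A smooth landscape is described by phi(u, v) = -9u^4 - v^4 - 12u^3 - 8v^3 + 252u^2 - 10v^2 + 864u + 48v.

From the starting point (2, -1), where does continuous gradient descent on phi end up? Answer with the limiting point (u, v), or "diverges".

phi is separable, so gradient descent decouples: u follows -∂phi/∂u, v follows -∂phi/∂v.
∂phi/∂u = -36(u - 4)(u + 2)(u + 3); at u=2 this is 1440, so u decreases.
∂phi/∂v = -4(v - 1)(v + 3)(v + 4); at v=-1 this is 48, so v decreases.
u converges to its nearest critical value -2 (a local min of the u-part); v converges to -3. The iterate converges to (-2, -3).

(-2, -3)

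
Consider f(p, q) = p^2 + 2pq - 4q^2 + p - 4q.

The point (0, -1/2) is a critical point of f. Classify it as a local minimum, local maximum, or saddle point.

The Hessian of f is constant: H = [[2, 2], [2, -8]].
det(H) = 2·(-8) − 2² = -20.
Since det(H) < 0, H is indefinite and the critical point is a saddle point.

saddle point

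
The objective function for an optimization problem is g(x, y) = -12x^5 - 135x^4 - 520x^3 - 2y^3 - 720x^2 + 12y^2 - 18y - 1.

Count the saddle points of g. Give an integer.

g separates as a function of x plus a function of y, so ∇g=0 decouples.
∂g/∂x = -60x(x + 2)(x + 3)(x + 4) = 0 at x ∈ {-4, -3, -2, 0}; ∂g/∂y = -6(y - 3)(y - 1) = 0 at y ∈ {1, 3}.
The Hessian is diagonal: diag(g_xx, g_yy). Second derivatives: g_xx(-4)=480, g_xx(-3)=-180, g_xx(-2)=240, g_xx(0)=-1440; g_yy(1)=12, g_yy(3)=-12.
Saddle points occur where the two diagonal entries have opposite signs: (-4, 3), (-3, 1), (-2, 3), (0, 1). Count: 4.

4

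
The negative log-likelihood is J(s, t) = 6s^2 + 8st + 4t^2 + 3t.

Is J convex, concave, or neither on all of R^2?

J is quadratic, so its Hessian is the constant matrix H = [[12, 8], [8, 8]].
det(H) = 32, tr(H) = 20.
det(H) > 0 and tr(H) > 0, so H is positive definite everywhere: convex.

convex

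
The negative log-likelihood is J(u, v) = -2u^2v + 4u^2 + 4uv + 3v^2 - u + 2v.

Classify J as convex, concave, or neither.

The term -2u^2v is cubic, so the Hessian is not constant.
∂²J/∂u² = -4v + 8, which takes both signs as v varies (negative for sufficiently large v). A diagonal entry of the Hessian changing sign means the Hessian is neither positive- nor negative-semidefinite on all of R^2.

neither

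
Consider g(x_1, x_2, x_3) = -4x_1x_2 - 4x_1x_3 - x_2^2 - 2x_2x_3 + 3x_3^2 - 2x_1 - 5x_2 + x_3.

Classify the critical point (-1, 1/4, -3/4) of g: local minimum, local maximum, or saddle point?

The Hessian is constant: H = [[0, -4, -4], [-4, -2, -2], [-4, -2, 6]].
Leading principal minors: Δ₁ = 0, Δ₂ = -16, Δ₃ = -128.
The minors fit neither the all-positive nor the alternating-sign pattern, so H is indefinite: a saddle point.

saddle point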